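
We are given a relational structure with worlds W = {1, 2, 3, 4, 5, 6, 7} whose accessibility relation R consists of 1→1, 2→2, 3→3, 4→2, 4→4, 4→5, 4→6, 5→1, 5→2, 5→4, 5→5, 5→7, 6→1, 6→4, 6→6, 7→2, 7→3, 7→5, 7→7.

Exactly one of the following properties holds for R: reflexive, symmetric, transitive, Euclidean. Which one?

reflexive

Reflexive: yes — every world is R-related to itself.
Symmetric: no — 4 R 2 but not 2 R 4.
Transitive: no — 4 R 5 and 5 R 1, but not 4 R 1.
Euclidean: no — 4 R 2 and 4 R 5, but not 2 R 5.
Only reflexive holds.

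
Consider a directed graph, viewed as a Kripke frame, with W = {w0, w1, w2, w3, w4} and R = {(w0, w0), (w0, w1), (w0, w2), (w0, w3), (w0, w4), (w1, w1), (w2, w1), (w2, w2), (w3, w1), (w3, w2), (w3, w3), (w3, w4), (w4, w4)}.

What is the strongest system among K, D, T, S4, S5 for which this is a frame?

Serial (axiom D): yes — every world has a successor (e.g. w0 R w0).
Reflexive (axiom T): yes — every world is R-related to itself.
Transitive (axiom 4): yes — every two-step R-path is closed by a direct edge.
Euclidean (axiom 5): no — w0 R w1 and w0 R w2, but not w1 R w2.
So F validates K, D, T, S4; S5 would additionally require R to be Euclidean. The strongest is S4.

S4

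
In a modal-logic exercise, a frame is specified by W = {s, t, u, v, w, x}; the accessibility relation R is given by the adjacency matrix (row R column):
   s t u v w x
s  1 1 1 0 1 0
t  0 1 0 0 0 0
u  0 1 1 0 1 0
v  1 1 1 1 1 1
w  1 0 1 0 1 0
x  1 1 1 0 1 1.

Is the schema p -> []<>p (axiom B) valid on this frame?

Axiom B corresponds to the accessibility relation being symmetric.
Symmetric: no — s R t but not t R s.

No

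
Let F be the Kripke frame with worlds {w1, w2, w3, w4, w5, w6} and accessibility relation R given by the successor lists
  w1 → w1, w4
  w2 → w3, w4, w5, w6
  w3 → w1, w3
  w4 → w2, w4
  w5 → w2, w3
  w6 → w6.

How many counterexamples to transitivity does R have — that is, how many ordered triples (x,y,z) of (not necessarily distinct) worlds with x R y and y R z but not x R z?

Enumerating: (w1,w4,w2), (w2,w3,w1), (w2,w4,w2), (w2,w5,w2), (w3,w1,w4), (w4,w2,w3), (w4,w2,w5), (w4,w2,w6), (w5,w2,w4), (w5,w2,w5), (w5,w2,w6), (w5,w3,w1).

12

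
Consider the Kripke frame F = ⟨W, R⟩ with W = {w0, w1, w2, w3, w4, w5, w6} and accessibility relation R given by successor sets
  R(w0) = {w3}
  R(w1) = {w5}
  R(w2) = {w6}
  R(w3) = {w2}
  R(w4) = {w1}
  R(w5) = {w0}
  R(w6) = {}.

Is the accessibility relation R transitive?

Transitive: no — w0 R w3 and w3 R w2, but not w0 R w2.

No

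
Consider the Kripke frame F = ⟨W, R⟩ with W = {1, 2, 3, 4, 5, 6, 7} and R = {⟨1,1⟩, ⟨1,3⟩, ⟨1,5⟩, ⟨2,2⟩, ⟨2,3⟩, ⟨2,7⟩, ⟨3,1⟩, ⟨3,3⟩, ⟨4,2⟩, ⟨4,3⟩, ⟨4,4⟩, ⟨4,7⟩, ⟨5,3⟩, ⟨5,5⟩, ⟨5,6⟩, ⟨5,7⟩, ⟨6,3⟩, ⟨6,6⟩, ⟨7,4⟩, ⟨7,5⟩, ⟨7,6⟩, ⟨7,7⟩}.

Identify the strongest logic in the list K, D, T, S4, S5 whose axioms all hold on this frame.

Serial (axiom D): yes — every world has a successor (e.g. 1 R 1).
Reflexive (axiom T): yes — every world is R-related to itself.
Transitive (axiom 4): no — 1 R 5 and 5 R 6, but not 1 R 6.
Euclidean (axiom 5): no — 1 R 3 and 1 R 5, but not 3 R 5.
So F validates K, D, T; S4 would additionally require R to be transitive. The strongest is T.

T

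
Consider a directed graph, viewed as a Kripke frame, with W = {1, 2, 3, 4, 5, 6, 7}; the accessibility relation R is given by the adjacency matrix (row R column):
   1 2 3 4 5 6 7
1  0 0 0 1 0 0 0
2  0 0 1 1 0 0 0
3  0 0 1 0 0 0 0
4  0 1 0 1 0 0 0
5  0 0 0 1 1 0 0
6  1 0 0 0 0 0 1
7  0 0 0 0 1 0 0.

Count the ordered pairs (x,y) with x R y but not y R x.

6

Enumerating: (1,4), (2,3), (5,4), (6,1), (6,7), (7,5).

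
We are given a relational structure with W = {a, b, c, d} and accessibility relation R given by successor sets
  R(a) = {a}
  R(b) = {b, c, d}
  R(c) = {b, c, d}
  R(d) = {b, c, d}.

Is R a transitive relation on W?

Transitive: yes — every two-step R-path is closed by a direct edge.

Yes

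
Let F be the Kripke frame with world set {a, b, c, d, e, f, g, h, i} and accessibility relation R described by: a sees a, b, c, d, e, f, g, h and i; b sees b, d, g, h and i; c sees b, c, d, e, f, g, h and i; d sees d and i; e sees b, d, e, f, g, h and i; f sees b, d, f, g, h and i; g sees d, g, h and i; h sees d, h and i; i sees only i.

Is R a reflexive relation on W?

Reflexive: yes — every world is R-related to itself.

Yes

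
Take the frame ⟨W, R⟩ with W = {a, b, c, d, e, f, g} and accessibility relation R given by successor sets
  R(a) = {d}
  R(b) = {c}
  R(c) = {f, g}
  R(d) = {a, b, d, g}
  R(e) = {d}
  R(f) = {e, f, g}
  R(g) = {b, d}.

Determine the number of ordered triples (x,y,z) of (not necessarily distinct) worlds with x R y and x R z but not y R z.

20

Enumerating: (b,c,c), (c,g,f), (c,g,g), (d,a,a), (d,a,b), (d,a,g), (d,b,a), (d,b,b), (d,b,d), (d,b,g), (d,g,a), (d,g,g), … and 8 more.
Total: 20.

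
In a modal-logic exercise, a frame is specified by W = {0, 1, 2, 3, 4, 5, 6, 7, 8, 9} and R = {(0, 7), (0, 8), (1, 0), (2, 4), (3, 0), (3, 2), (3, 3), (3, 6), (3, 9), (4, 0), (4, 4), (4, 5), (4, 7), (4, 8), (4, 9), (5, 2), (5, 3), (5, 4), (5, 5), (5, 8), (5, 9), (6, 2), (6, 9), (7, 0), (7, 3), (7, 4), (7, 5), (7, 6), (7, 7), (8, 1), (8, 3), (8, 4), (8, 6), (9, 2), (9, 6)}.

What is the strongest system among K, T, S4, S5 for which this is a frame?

K

Reflexive (axiom T): no — 0 is not related to itself.
Transitive (axiom 4): no — 0 R 7 and 7 R 3, but not 0 R 3.
Euclidean (axiom 5): no — 0 R 7 and 0 R 8, but not 7 R 8.
So F validates K; T would additionally require R to be reflexive. The strongest is K.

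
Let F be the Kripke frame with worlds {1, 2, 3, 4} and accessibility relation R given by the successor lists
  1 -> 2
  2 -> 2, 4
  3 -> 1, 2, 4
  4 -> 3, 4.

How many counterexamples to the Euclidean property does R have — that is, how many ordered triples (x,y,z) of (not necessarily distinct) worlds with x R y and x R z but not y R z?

7

Enumerating: (2,4,2), (3,1,1), (3,1,4), (3,2,1), (3,4,1), (3,4,2), (4,3,3).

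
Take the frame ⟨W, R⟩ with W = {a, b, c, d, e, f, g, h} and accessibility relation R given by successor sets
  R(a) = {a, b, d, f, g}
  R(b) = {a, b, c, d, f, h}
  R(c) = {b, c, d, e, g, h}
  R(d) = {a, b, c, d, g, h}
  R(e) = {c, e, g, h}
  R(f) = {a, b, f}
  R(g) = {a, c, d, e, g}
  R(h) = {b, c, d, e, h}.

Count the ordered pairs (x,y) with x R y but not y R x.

0

R is symmetric; there are no such tuples.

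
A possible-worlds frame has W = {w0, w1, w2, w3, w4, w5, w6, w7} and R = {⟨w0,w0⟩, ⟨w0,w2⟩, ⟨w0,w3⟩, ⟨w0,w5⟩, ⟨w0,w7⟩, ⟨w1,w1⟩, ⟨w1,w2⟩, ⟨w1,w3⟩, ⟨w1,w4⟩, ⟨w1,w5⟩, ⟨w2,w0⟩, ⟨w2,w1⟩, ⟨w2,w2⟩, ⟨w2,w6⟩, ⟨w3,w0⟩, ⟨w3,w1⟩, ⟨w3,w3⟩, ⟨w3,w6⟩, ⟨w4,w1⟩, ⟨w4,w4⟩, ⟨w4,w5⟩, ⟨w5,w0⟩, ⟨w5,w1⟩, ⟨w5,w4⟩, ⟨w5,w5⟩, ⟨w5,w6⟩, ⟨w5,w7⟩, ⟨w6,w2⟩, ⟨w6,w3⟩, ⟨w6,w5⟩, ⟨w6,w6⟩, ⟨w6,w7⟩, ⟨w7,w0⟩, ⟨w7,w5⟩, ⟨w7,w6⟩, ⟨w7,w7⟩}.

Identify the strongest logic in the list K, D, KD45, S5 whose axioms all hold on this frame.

Serial (axiom D): yes — every world has a successor (e.g. w0 R w0).
Euclidean (axiom 5): no — w0 R w2 and w0 R w3, but not w2 R w3.
Transitive (axiom 4): no — w0 R w2 and w2 R w1, but not w0 R w1.
Reflexive (axiom T): yes — every world is R-related to itself.
So F validates K, D; KD45 would additionally require R to be Euclidean and transitive. The strongest is D.

D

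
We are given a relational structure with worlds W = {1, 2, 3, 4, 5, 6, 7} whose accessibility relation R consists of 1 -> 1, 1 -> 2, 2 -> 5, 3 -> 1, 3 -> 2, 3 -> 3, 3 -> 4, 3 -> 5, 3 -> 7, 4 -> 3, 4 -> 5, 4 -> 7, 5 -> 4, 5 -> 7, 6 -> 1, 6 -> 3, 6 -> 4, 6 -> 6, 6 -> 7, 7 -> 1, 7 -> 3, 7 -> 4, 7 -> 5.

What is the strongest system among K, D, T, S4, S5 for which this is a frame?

D

Serial (axiom D): yes — every world has a successor (e.g. 1 R 1).
Reflexive (axiom T): no — 2 is not related to itself.
Transitive (axiom 4): no — 1 R 2 and 2 R 5, but not 1 R 5.
Euclidean (axiom 5): no — 3 R 1 and 3 R 4, but not 1 R 4.
So F validates K, D; T would additionally require R to be reflexive. The strongest is D.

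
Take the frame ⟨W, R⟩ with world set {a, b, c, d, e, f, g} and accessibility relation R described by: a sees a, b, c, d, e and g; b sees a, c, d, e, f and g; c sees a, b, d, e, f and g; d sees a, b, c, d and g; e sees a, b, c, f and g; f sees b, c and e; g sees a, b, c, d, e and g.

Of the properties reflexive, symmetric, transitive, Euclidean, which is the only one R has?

symmetric

Reflexive: no — b is not related to itself.
Symmetric: yes — every pair in R has its reverse in R.
Transitive: no — a R b and b R f, but not a R f.
Euclidean: no — a R d and a R e, but not d R e.
Only symmetric holds.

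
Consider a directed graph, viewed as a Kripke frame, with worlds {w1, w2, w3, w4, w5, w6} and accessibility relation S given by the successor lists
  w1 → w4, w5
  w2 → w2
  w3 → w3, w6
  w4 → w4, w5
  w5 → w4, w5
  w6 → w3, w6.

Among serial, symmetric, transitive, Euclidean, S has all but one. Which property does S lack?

symmetric

Serial: yes — every world has a successor (e.g. w1 S w4).
Symmetric: no — w1 S w4 but not w4 S w1.
Transitive: yes — every two-step S-path is closed by a direct edge.
Euclidean: yes — any two successors of a common world are S-related.
Only symmetric fails.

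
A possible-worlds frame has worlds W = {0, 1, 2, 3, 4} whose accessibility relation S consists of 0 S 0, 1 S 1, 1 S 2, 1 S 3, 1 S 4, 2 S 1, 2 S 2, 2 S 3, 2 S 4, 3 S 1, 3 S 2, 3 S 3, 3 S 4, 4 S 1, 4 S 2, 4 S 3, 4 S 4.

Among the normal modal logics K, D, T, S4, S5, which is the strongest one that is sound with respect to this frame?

S5

Serial (axiom D): yes — every world has a successor (e.g. 0 S 0).
Reflexive (axiom T): yes — every world is S-related to itself.
Transitive (axiom 4): yes — every two-step S-path is closed by a direct edge.
Euclidean (axiom 5): yes — any two successors of a common world are S-related.
So F validates K, D, T, S4, S5. The strongest is S5.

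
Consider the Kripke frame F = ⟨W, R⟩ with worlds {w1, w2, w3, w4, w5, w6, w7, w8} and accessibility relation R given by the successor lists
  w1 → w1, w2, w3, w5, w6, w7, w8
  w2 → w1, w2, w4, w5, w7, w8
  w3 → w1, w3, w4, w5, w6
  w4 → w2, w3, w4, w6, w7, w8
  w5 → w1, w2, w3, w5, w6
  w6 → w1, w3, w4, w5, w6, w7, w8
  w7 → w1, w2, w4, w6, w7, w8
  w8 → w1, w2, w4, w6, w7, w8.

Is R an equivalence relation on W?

No

Reflexive: yes — every world is R-related to itself.
Symmetric: yes — every pair in R has its reverse in R.
Transitive: no — w1 R w2 and w2 R w4, but not w1 R w4.
So R is not an equivalence relation.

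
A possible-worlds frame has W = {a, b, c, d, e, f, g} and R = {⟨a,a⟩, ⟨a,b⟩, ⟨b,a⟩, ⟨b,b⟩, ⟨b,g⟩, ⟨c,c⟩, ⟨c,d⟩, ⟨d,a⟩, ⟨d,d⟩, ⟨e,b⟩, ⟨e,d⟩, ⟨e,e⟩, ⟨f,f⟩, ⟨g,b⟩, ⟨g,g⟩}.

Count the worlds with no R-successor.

0

R is serial; there are no such worlds.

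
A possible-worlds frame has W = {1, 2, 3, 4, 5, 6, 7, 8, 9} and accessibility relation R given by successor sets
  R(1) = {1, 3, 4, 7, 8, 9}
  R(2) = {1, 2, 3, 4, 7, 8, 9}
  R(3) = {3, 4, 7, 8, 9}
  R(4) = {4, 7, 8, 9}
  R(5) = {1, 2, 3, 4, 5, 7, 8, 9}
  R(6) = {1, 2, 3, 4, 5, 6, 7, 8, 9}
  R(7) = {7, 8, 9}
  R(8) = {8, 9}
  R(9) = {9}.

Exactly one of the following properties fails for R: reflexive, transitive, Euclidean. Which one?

Euclidean

Reflexive: yes — every world is R-related to itself.
Transitive: yes — every two-step R-path is closed by a direct edge.
Euclidean: no — 1 R 4 and 1 R 3, but not 4 R 3.
Only Euclidean fails.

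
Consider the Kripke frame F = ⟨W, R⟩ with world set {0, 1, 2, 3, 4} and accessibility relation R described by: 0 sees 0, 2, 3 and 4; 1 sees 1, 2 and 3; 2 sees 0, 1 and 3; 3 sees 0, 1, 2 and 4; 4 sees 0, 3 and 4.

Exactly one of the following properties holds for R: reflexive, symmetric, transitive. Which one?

symmetric

Reflexive: no — 2 is not related to itself.
Symmetric: yes — every pair in R has its reverse in R.
Transitive: no — 0 R 2 and 2 R 1, but not 0 R 1.
Only symmetric holds.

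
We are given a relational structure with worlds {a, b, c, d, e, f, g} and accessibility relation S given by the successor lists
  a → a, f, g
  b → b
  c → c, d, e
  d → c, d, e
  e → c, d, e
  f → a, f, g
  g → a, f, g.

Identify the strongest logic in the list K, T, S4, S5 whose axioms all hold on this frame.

S5

Reflexive (axiom T): yes — every world is S-related to itself.
Transitive (axiom 4): yes — every two-step S-path is closed by a direct edge.
Euclidean (axiom 5): yes — any two successors of a common world are S-related.
So F validates K, T, S4, S5. The strongest is S5.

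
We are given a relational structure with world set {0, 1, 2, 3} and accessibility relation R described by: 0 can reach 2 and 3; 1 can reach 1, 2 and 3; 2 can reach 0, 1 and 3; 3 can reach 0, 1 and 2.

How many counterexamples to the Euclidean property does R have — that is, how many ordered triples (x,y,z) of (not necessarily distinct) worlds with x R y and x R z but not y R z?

12

Enumerating: (0,2,2), (0,3,3), (1,2,2), (1,3,3), (2,0,0), (2,0,1), (2,1,0), (2,3,3), (3,0,0), (3,0,1), (3,1,0), (3,2,2).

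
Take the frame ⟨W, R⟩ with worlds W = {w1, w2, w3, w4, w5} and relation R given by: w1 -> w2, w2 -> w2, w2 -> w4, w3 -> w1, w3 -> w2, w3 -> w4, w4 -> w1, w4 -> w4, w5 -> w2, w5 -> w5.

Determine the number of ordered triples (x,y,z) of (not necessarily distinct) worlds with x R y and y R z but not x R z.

Enumerating: (w1,w2,w4), (w2,w4,w1), (w4,w1,w2), (w5,w2,w4).

4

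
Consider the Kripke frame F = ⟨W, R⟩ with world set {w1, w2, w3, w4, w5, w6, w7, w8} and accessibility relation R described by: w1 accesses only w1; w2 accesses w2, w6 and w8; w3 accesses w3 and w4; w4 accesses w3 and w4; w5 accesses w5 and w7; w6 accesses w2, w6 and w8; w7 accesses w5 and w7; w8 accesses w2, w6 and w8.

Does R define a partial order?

No

Reflexive: yes — every world is R-related to itself.
Transitive: yes — every two-step R-path is closed by a direct edge.
Antisymmetric: no — w2 R w6 and w6 R w2 with w2 ≠ w6.
So R is not a partial order.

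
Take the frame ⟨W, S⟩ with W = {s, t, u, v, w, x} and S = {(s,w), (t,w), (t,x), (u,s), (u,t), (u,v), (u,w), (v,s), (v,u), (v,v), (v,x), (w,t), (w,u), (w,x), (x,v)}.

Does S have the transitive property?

Transitive: no — s S w and w S t, but not s S t.

No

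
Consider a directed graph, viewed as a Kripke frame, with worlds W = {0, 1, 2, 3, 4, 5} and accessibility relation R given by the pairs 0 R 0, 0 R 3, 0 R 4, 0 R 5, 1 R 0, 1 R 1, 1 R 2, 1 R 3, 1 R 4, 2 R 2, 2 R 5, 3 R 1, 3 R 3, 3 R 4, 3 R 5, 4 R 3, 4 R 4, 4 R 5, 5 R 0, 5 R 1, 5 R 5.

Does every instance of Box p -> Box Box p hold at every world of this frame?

By correspondence theory, 4 is valid on a frame iff R is transitive.
Transitive: no — 0 R 3 and 3 R 1, but not 0 R 1.

No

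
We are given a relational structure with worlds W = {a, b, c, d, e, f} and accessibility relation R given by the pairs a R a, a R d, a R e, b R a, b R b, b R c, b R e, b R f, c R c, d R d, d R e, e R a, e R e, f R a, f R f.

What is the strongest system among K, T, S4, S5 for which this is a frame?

T

Reflexive (axiom T): yes — every world is R-related to itself.
Transitive (axiom 4): no — b R a and a R d, but not b R d.
Euclidean (axiom 5): no — a R e and a R d, but not e R d.
So F validates K, T; S4 would additionally require R to be transitive. The strongest is T.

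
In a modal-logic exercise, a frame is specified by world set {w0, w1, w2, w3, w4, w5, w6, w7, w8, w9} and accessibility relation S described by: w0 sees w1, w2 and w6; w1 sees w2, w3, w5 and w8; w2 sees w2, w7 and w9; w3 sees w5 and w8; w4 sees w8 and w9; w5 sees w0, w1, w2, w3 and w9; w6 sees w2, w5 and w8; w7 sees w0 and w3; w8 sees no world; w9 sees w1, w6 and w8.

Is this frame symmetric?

No

Symmetric: no — w0 S w1 but not w1 S w0.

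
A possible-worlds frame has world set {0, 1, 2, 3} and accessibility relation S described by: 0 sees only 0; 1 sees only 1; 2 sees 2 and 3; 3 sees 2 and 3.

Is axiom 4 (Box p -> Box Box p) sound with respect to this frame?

The schema 4 characterises exactly the transitive frames.
Transitive: yes — every two-step S-path is closed by a direct edge.

Yes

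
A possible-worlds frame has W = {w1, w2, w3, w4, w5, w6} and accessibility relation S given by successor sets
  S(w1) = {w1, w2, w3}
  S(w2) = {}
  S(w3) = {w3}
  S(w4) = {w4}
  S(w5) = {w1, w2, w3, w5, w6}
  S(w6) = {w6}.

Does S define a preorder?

No

Reflexive: no — w2 is not related to itself.
Transitive: yes — every two-step S-path is closed by a direct edge.
So S is not a preorder.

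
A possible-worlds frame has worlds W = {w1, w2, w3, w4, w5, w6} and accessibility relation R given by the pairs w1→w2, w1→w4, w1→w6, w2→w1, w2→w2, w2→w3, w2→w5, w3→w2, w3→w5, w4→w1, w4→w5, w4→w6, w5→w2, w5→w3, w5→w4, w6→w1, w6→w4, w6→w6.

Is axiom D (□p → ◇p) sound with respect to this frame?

Yes

The schema D characterises exactly the serial frames.
Serial: yes — every world has a successor (e.g. w1 R w2).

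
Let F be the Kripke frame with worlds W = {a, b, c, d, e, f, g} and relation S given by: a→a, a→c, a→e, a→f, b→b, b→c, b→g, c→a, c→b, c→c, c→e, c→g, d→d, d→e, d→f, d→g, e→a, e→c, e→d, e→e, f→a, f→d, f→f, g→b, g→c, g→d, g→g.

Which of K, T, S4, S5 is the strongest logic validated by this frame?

Reflexive (axiom T): yes — every world is S-related to itself.
Transitive (axiom 4): no — a S c and c S b, but not a S b.
Euclidean (axiom 5): no — a S c and a S f, but not c S f.
So F validates K, T; S4 would additionally require S to be transitive. The strongest is T.

T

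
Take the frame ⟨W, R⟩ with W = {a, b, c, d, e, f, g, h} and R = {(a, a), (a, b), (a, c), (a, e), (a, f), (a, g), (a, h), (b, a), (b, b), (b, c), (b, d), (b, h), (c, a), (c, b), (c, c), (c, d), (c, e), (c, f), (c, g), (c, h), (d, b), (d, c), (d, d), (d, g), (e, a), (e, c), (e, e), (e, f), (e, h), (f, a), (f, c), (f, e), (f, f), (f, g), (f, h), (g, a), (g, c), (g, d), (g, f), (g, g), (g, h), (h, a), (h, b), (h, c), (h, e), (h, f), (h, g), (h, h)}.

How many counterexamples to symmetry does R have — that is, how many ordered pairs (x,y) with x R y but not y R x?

0

R is symmetric; there are no such tuples.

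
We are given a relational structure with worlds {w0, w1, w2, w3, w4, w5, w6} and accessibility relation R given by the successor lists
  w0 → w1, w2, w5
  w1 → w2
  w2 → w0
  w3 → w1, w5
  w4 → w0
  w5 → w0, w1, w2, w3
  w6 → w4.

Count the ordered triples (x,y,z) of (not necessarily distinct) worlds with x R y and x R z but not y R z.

24

Enumerating: (w0,w1,w1), (w0,w1,w5), (w0,w2,w1), (w0,w2,w2), (w0,w2,w5), (w0,w5,w5), (w1,w2,w2), (w2,w0,w0), (w3,w1,w1), (w3,w1,w5), (w3,w5,w5), (w4,w0,w0), … and 12 more.
Total: 24.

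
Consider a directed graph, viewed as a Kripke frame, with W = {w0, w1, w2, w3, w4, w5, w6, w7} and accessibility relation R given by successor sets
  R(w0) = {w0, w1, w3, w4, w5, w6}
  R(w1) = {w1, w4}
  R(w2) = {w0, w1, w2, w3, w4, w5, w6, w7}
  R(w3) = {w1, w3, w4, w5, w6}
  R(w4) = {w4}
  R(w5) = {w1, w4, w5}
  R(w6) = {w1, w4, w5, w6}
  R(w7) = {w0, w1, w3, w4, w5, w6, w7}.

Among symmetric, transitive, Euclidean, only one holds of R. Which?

Symmetric: no — w0 R w1 but not w1 R w0.
Transitive: yes — every two-step R-path is closed by a direct edge.
Euclidean: no — w0 R w1 and w0 R w3, but not w1 R w3.
Only transitive holds.

transitive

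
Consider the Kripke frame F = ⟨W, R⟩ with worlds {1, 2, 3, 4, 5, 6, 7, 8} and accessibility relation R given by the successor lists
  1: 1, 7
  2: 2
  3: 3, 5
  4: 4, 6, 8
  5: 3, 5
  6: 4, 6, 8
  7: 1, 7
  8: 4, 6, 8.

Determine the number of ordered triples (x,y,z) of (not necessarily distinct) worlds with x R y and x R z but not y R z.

R is Euclidean; there are no such tuples.

0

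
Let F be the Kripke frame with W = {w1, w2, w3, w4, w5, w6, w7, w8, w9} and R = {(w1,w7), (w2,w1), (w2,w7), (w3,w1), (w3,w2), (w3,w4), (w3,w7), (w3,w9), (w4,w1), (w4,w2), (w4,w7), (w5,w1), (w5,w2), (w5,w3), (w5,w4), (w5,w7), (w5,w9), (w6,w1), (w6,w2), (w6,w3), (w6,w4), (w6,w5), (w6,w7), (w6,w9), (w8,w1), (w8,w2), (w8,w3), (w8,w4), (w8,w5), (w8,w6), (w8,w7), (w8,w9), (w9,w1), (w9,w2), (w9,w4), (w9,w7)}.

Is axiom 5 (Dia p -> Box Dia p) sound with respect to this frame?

The schema 5 characterises exactly the Euclidean frames.
Euclidean: no — w2 R w7 and w2 R w1, but not w7 R w1.

No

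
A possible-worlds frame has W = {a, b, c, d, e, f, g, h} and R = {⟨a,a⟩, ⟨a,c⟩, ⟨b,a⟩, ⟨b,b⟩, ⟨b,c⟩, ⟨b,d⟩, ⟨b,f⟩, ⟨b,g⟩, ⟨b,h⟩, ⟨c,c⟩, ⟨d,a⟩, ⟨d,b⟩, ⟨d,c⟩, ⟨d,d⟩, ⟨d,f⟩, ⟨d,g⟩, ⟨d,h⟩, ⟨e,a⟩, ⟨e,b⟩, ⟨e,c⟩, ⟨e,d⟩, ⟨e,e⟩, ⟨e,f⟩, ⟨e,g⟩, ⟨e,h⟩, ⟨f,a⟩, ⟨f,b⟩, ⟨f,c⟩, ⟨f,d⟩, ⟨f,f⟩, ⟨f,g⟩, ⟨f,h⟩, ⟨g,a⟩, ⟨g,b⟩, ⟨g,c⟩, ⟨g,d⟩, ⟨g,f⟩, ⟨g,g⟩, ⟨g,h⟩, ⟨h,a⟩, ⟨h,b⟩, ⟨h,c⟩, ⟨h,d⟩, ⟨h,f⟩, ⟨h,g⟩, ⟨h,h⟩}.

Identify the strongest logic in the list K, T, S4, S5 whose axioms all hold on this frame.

Reflexive (axiom T): yes — every world is R-related to itself.
Transitive (axiom 4): yes — every two-step R-path is closed by a direct edge.
Euclidean (axiom 5): no — b R a and b R d, but not a R d.
So F validates K, T, S4; S5 would additionally require R to be Euclidean. The strongest is S4.

S4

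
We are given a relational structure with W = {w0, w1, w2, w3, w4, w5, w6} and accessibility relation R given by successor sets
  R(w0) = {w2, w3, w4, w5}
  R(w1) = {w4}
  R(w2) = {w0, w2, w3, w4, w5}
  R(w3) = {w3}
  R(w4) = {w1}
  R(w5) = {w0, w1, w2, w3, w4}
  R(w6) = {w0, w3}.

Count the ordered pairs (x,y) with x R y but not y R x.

9

Enumerating: (w0,w3), (w0,w4), (w2,w3), (w2,w4), (w5,w1), (w5,w3), (w5,w4), (w6,w0), (w6,w3).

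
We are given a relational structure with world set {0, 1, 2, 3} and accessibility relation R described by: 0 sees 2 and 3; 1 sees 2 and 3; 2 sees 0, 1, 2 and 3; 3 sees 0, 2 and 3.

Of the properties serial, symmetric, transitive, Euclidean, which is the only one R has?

Serial: yes — every world has a successor (e.g. 0 R 2).
Symmetric: no — 1 R 3 but not 3 R 1.
Transitive: no — 0 R 2 and 2 R 1, but not 0 R 1.
Euclidean: no — 2 R 0 and 2 R 1, but not 0 R 1.
Only serial holds.

serial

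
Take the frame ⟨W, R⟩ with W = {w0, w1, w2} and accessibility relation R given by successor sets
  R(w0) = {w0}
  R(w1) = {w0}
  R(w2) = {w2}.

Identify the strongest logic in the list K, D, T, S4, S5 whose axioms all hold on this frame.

Serial (axiom D): yes — every world has a successor (e.g. w0 R w0).
Reflexive (axiom T): no — w1 is not related to itself.
Transitive (axiom 4): yes — every two-step R-path is closed by a direct edge.
Euclidean (axiom 5): yes — any two successors of a common world are R-related.
So F validates K, D; T would additionally require R to be reflexive. The strongest is D.

D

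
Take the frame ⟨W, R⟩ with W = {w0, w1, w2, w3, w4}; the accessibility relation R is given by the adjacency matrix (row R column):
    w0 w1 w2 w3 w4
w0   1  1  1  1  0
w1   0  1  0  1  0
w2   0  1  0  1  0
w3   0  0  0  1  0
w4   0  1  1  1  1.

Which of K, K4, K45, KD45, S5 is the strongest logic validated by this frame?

Transitive (axiom 4): yes — every two-step R-path is closed by a direct edge.
Euclidean (axiom 5): no — w0 R w1 and w0 R w2, but not w1 R w2.
Serial (axiom D): yes — every world has a successor (e.g. w0 R w0).
Reflexive (axiom T): no — w2 is not related to itself.
So F validates K, K4; K45 would additionally require R to be Euclidean. The strongest is K4.

K4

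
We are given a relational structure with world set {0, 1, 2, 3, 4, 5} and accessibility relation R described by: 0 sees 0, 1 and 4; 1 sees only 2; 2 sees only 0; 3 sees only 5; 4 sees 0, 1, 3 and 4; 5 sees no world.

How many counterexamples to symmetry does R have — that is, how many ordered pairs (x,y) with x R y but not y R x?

6

Enumerating: (0,1), (1,2), (2,0), (3,5), (4,1), (4,3).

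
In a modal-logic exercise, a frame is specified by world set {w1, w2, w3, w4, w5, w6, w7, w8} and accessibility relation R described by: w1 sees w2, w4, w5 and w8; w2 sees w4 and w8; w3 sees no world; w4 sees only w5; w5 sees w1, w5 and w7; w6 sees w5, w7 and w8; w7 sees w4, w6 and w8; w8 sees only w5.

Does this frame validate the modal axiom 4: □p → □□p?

Axiom 4 corresponds to the accessibility relation being transitive.
Transitive: no — w1 R w5 and w5 R w7, but not w1 R w7.

No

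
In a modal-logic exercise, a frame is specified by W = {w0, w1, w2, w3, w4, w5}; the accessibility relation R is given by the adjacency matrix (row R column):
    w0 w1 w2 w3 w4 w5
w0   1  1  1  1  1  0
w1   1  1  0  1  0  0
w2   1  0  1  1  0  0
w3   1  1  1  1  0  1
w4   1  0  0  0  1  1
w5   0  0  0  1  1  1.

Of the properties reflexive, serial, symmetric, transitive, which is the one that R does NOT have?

Reflexive: yes — every world is R-related to itself.
Serial: yes — every world has a successor (e.g. w0 R w0).
Symmetric: yes — every pair in R has its reverse in R.
Transitive: no — w0 R w3 and w3 R w5, but not w0 R w5.
Only transitive fails.

transitive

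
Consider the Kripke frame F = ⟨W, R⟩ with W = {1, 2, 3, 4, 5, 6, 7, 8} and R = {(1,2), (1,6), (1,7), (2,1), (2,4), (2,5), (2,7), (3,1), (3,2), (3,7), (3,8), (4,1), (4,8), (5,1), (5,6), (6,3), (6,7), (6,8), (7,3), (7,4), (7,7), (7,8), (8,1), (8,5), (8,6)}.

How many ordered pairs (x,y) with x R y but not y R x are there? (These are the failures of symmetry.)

Enumerating: (1,6), (1,7), (2,4), (2,5), (2,7), (3,1), (3,2), (3,8), (4,1), (4,8), (5,1), (5,6), (6,3), (6,7), (7,4), (7,8), (8,1), (8,5).

18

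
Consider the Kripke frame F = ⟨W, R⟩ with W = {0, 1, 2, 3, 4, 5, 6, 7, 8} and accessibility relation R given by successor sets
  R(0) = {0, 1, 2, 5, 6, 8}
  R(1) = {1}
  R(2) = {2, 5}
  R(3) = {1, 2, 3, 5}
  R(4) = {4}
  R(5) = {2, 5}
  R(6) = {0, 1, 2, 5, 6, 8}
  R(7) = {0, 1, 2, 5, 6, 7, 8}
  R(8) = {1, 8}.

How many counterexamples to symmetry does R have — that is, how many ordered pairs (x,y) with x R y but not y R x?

Enumerating: (0,1), (0,2), (0,5), (0,8), (3,1), (3,2), (3,5), (6,1), (6,2), (6,5), (6,8), (7,0), (7,1), (7,2), (7,5), (7,6), (7,8), (8,1).

18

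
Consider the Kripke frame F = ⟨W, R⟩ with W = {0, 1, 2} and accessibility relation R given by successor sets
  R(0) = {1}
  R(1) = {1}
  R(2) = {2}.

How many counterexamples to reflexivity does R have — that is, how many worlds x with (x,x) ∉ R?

1

Enumerating: 0.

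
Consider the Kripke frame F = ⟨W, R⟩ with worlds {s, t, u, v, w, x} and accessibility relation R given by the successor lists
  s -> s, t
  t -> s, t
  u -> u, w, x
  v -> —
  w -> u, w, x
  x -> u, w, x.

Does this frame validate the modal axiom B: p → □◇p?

Yes

The schema B characterises exactly the symmetric frames.
Symmetric: yes — every pair in R has its reverse in R.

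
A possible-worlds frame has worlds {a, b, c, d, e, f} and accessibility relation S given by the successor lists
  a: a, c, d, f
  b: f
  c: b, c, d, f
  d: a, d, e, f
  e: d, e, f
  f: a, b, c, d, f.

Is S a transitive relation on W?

No

Transitive: no — a S c and c S b, but not a S b.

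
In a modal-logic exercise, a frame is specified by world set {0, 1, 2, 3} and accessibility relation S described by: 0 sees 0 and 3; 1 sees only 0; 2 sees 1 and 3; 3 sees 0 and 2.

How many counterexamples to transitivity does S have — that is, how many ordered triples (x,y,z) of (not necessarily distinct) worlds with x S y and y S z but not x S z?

8

Enumerating: (0,3,2), (1,0,3), (2,1,0), (2,3,0), (2,3,2), (3,0,3), (3,2,1), (3,2,3).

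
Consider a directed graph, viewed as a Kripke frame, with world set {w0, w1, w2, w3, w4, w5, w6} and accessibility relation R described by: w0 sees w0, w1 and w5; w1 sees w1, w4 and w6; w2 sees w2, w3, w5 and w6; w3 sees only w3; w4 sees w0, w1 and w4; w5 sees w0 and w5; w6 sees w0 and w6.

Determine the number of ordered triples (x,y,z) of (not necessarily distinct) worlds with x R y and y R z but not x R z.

11

Enumerating: (w0,w1,w4), (w0,w1,w6), (w1,w4,w0), (w1,w6,w0), (w2,w5,w0), (w2,w6,w0), (w4,w0,w5), (w4,w1,w6), (w5,w0,w1), (w6,w0,w1), (w6,w0,w5).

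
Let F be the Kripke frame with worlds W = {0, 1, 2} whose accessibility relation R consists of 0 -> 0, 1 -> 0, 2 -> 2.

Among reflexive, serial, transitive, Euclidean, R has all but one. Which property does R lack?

Reflexive: no — 1 is not related to itself.
Serial: yes — every world has a successor (e.g. 0 R 0).
Transitive: yes — every two-step R-path is closed by a direct edge.
Euclidean: yes — any two successors of a common world are R-related.
Only reflexive fails.

reflexive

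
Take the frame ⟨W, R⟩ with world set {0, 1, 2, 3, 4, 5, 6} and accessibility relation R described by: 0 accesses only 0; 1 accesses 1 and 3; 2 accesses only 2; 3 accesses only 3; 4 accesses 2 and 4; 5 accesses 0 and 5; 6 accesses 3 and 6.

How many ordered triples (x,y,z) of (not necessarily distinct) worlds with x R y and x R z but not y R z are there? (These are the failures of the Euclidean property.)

4

Enumerating: (1,3,1), (4,2,4), (5,0,5), (6,3,6).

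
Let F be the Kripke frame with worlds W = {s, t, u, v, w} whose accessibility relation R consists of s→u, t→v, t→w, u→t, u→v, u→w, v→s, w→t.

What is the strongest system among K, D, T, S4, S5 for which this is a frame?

D

Serial (axiom D): yes — every world has a successor (e.g. s R u).
Reflexive (axiom T): no — s is not related to itself.
Transitive (axiom 4): no — s R u and u R t, but not s R t.
Euclidean (axiom 5): no — t R v and t R w, but not v R w.
So F validates K, D; T would additionally require R to be reflexive. The strongest is D.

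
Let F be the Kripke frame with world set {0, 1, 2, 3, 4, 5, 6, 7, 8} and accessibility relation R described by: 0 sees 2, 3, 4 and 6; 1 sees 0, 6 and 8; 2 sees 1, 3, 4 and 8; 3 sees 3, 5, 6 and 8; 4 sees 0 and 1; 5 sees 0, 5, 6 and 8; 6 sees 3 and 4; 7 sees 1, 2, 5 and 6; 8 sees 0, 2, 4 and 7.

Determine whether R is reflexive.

No

Reflexive: no — 0 is not related to itself.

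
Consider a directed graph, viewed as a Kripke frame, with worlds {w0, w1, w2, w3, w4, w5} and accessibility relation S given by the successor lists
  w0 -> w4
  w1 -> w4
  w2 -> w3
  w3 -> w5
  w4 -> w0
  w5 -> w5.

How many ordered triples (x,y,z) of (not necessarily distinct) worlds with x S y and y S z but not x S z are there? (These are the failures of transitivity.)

4

Enumerating: (w0,w4,w0), (w1,w4,w0), (w2,w3,w5), (w4,w0,w4).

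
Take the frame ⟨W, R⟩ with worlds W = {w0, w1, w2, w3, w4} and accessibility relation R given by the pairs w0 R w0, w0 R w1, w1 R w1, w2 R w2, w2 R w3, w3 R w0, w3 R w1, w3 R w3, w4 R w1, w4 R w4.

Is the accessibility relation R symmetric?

No

Symmetric: no — w0 R w1 but not w1 R w0.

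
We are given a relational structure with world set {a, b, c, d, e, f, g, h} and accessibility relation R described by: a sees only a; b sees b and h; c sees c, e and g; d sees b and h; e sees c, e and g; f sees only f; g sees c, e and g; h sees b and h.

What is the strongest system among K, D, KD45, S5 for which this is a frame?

Serial (axiom D): yes — every world has a successor (e.g. a R a).
Euclidean (axiom 5): yes — any two successors of a common world are R-related.
Transitive (axiom 4): yes — every two-step R-path is closed by a direct edge.
Reflexive (axiom T): no — d is not related to itself.
So F validates K, D, KD45; S5 would additionally require R to be reflexive. The strongest is KD45.

KD45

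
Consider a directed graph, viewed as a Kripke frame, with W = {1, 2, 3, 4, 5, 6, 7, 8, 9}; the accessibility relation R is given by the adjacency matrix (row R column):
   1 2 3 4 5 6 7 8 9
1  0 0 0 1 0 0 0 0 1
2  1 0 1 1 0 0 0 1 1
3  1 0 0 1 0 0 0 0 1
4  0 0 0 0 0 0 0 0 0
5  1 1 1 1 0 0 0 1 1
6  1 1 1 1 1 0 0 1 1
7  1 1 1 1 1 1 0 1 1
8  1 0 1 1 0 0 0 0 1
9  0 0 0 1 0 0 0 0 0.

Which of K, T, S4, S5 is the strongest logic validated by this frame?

Reflexive (axiom T): no — 1 is not related to itself.
Transitive (axiom 4): yes — every two-step R-path is closed by a direct edge.
Euclidean (axiom 5): no — 1 R 4 and 1 R 9, but not 4 R 9.
So F validates K; T would additionally require R to be reflexive. The strongest is K.

K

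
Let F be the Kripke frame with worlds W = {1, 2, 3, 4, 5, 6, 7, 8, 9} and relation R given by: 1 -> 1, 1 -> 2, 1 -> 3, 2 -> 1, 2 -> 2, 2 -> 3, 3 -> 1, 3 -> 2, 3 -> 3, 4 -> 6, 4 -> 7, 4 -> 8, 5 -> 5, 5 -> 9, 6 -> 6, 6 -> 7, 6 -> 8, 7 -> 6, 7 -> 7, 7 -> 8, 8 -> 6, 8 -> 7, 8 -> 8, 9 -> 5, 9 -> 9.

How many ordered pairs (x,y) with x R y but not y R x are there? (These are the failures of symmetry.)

3

Enumerating: (4,6), (4,7), (4,8).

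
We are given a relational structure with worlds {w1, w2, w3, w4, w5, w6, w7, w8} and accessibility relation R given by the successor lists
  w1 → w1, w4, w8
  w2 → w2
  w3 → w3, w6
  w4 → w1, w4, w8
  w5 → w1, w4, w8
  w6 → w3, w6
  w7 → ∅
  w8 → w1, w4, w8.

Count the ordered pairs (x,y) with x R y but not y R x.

Enumerating: (w5,w1), (w5,w4), (w5,w8).

3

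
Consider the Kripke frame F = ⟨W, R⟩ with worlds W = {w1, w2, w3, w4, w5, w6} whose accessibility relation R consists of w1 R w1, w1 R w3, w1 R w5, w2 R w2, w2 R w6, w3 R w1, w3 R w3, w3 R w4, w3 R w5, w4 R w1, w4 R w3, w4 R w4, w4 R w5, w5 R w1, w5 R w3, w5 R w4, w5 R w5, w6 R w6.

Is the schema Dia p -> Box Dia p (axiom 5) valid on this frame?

Axiom 5 corresponds to the accessibility relation being Euclidean.
Euclidean: no — w3 R w1 and w3 R w4, but not w1 R w4.

No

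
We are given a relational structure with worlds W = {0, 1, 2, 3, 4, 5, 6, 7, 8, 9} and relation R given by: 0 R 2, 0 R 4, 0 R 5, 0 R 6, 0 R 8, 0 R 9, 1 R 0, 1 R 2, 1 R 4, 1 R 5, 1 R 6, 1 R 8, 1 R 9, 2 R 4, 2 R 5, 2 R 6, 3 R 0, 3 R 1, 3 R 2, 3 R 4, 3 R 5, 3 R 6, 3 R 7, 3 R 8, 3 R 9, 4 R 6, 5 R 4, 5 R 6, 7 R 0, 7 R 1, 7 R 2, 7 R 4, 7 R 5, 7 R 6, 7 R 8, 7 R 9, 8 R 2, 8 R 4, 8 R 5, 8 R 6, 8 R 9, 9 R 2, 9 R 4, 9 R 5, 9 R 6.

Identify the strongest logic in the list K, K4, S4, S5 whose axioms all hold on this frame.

K4

Transitive (axiom 4): yes — every two-step R-path is closed by a direct edge.
Reflexive (axiom T): no — 0 is not related to itself.
Euclidean (axiom 5): no — 0 R 2 and 0 R 8, but not 2 R 8.
So F validates K, K4; S4 would additionally require R to be reflexive. The strongest is K4.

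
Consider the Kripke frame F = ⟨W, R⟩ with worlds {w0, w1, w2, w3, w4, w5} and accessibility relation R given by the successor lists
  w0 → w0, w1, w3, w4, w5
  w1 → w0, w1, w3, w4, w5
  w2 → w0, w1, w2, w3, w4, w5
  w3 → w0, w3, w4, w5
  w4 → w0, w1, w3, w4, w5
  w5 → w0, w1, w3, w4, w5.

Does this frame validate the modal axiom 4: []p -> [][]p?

No

The schema 4 characterises exactly the transitive frames.
Transitive: no — w3 R w0 and w0 R w1, but not w3 R w1.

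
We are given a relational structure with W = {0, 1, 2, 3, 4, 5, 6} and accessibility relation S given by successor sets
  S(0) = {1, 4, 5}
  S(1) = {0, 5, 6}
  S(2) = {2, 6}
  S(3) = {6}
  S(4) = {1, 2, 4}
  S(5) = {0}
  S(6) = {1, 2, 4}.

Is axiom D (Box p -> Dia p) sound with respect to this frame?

Yes

The schema D characterises exactly the serial frames.
Serial: yes — every world has a successor (e.g. 0 S 1).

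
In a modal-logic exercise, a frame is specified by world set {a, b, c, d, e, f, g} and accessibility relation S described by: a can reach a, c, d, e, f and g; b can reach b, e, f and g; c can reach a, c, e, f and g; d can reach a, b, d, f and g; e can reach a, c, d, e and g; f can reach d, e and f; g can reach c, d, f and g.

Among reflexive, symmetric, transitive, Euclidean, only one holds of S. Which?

reflexive

Reflexive: yes — every world is S-related to itself.
Symmetric: no — a S f but not f S a.
Transitive: no — a S d and d S b, but not a S b.
Euclidean: no — a S c and a S d, but not c S d.
Only reflexive holds.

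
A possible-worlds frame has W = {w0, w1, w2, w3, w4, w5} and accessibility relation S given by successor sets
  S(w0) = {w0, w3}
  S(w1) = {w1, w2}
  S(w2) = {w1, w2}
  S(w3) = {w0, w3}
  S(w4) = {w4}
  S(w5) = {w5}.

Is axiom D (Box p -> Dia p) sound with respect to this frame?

By correspondence theory, D is valid on a frame iff S is serial.
Serial: yes — every world has a successor (e.g. w0 S w0).

Yes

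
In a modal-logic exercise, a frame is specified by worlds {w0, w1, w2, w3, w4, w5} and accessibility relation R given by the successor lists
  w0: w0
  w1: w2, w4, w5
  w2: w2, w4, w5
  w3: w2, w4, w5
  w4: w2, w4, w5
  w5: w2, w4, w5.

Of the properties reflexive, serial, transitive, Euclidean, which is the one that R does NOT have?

Reflexive: no — w1 is not related to itself.
Serial: yes — every world has a successor (e.g. w0 R w0).
Transitive: yes — every two-step R-path is closed by a direct edge.
Euclidean: yes — any two successors of a common world are R-related.
Only reflexive fails.

reflexive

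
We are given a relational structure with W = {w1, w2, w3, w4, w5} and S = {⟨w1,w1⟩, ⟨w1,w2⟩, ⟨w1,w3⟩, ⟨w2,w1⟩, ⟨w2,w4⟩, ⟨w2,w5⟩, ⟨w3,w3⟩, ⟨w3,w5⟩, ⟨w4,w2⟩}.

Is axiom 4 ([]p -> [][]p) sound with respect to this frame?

Axiom 4 corresponds to the accessibility relation being transitive.
Transitive: no — w1 S w2 and w2 S w4, but not w1 S w4.

No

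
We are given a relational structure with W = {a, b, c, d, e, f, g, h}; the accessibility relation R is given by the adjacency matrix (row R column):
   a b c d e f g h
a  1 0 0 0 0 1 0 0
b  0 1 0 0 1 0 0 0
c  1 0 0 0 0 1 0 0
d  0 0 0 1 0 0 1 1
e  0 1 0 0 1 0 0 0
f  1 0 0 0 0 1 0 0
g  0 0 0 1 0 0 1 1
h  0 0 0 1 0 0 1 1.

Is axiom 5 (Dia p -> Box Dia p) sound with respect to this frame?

The schema 5 characterises exactly the Euclidean frames.
Euclidean: yes — any two successors of a common world are R-related.

Yes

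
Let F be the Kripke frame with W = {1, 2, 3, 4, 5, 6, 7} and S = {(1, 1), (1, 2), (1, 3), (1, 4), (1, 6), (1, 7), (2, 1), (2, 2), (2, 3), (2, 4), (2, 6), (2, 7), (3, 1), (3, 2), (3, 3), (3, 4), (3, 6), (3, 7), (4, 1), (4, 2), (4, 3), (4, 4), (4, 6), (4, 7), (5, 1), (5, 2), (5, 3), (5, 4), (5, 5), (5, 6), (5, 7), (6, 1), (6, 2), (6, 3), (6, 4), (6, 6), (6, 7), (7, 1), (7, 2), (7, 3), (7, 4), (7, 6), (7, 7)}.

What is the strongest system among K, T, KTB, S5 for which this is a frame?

T

Reflexive (axiom T): yes — every world is S-related to itself.
Symmetric (axiom B): no — 5 S 1 but not 1 S 5.
Euclidean (axiom 5): no — 5 S 1 and 5 S 5, but not 1 S 5.
So F validates K, T; KTB would additionally require S to be symmetric. The strongest is T.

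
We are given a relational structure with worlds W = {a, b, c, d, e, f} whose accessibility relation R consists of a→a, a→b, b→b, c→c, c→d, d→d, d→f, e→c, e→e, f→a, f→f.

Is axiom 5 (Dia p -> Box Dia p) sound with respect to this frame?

By correspondence theory, 5 is valid on a frame iff R is Euclidean.
Euclidean: no — a R b and a R a, but not b R a.

No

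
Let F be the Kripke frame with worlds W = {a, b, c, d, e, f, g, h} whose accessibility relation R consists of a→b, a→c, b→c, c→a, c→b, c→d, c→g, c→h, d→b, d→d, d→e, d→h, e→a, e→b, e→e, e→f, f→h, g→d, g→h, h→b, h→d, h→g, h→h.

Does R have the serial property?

Yes

Serial: yes — every world has a successor (e.g. a R b).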